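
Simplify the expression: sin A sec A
sin A sec A = tan A (using Reciprocal + quotient)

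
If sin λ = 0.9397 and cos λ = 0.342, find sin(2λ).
sin(2λ) = 2 sin λ cos λ = 0.6428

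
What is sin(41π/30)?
sin(41π/30) = -0.9135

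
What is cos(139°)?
cos(139°) = -0.7547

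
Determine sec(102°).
sec(102°) = -4.81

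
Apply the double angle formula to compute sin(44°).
sin(44°) = 2 sin 22° cos 22° = 0.6947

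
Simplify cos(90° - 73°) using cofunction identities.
cos(90° - 73°) = sin(73°)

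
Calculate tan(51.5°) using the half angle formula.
tan(51.5°) = sin 103° / (1 + cos 103°) = 1.257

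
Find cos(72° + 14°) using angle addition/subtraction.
cos(72° + 14°) = cos 72° cos 14° - sin 72° sin 14° = 0.06976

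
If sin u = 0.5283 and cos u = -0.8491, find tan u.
tan u = sin u / cos u = -0.6222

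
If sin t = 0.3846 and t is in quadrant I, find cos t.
cos t = 0.9231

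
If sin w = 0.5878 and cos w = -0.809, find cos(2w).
cos(2w) = cos²w - sin²w = 0.309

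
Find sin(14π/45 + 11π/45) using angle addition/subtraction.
sin(14π/45 + 11π/45) = sin 14π/45 cos 11π/45 + cos 14π/45 sin 11π/45 = 0.9848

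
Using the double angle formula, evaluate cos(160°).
cos(160°) = cos²80° - sin²80° = -0.9397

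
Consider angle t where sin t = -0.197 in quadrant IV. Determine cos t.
cos t = √(1 - sin²t) = 0.9804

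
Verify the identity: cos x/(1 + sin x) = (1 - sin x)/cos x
RHS = (1 - sin x)(1 + sin x) / (cos x(1 + sin x)) = (1 - sin²x) / (cos x(1 + sin x)) = cos²x / (cos x(1 + sin x)) = cos x/(1 + sin x) = LHS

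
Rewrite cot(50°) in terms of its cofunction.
cot(50°) = tan(90° - 50°) = tan(40°)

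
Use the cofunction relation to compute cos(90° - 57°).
cos(90° - 57°) = sin(57°) = 0.8387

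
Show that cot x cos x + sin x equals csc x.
LHS = cos²x/sin x + sin x = (cos²x + sin²x)/sin x = 1/sin x = csc x = RHS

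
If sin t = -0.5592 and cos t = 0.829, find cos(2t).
cos(2t) = cos²t - sin²t = 0.3745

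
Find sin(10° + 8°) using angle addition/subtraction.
sin(10° + 8°) = sin 10° cos 8° + cos 10° sin 8° = 0.309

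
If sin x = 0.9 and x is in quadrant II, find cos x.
cos x = -0.4359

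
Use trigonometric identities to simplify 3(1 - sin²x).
3(1 - sin²x) = 3(cos²x) (using Pythagorean identity)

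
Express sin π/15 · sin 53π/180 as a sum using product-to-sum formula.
sin π/15 sin 53π/180 = (1/2)[cos(π/15-53π/180) - cos(π/15+53π/180)]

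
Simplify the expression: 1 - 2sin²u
1 - 2sin²u = cos(2u) (using Double angle)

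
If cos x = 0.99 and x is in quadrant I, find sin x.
sin x = 0.1411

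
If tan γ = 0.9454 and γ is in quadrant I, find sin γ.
sin γ = 0.687 (using tan²γ + 1 = sec²γ)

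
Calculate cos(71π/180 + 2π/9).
cos(71π/180 + 2π/9) = cos 71π/180 cos 2π/9 - sin 71π/180 sin 2π/9 = -0.3584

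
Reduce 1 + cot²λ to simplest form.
1 + cot²λ = csc²λ (using Pythagorean identity)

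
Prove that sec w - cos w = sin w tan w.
LHS = 1/cos w - cos w = (1 - cos²w)/cos w = sin²w/cos w = sin w · (sin w/cos w) = sin w tan w = RHS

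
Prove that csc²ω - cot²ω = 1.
LHS = 1/sin²ω - cos²ω/sin²ω = (1 - cos²ω)/sin²ω = sin²ω/sin²ω = 1 = RHS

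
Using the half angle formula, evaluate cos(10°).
cos(10°) = √((1 + cos 20°)/2) = 0.9848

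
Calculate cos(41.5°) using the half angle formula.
cos(41.5°) = √((1 + cos 83°)/2) = 0.749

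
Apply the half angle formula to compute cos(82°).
cos(82°) = √((1 + cos 164°)/2) = 0.1392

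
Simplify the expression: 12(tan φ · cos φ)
12(tan φ · cos φ) = 12(sin φ) (using Quotient identity)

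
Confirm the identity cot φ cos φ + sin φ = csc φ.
LHS = cos²φ/sin φ + sin φ = (cos²φ + sin²φ)/sin φ = 1/sin φ = csc φ = RHS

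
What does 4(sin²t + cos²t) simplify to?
4(sin²t + cos²t) = 4 (using Pythagorean identity)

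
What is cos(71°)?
cos(71°) = 0.3256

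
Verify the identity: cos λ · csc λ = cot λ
LHS = cos λ · (1/sin λ) = cos λ/sin λ = cot λ = RHS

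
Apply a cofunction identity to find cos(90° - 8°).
cos(90° - 8°) = sin(8°) = 0.1392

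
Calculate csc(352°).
csc(352°) = -7.185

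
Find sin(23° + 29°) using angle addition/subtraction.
sin(23° + 29°) = sin 23° cos 29° + cos 23° sin 29° = 0.788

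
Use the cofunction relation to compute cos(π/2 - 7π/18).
cos(π/2 - 7π/18) = sin(7π/18) = 0.9397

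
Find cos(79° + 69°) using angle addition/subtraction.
cos(79° + 69°) = cos 79° cos 69° - sin 79° sin 69° = -0.848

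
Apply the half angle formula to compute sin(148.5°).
sin(148.5°) = √((1 - cos 297°)/2) = 0.5225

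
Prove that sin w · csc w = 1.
LHS = sin w · (1/sin w) = 1 = RHS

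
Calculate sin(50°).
sin(50°) = 0.766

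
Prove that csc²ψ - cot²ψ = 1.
LHS = 1/sin²ψ - cos²ψ/sin²ψ = (1 - cos²ψ)/sin²ψ = sin²ψ/sin²ψ = 1 = RHS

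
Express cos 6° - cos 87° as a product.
cos 6° - cos 87° = -2 sin(46.5°) sin(-40.5°)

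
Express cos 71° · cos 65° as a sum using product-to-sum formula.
cos 71° cos 65° = (1/2)[cos(71°-65°) + cos(71°+65°)]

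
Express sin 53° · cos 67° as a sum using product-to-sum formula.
sin 53° cos 67° = (1/2)[sin(53°+67°) + sin(53°-67°)]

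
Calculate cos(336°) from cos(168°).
cos(336°) = 1 - 2sin²168° = 0.9135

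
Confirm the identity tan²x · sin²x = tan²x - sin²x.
RHS = sin²x/cos²x - sin²x = sin²x(1/cos²x - 1) = sin²x · (1 - cos²x)/cos²x = sin²x · sin²x/cos²x = sin²x · tan²x = LHS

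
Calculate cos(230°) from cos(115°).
cos(230°) = cos²115° - sin²115° = -0.6428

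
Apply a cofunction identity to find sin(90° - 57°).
sin(90° - 57°) = cos(57°) = 0.5446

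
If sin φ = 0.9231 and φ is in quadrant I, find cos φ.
cos φ = 0.3846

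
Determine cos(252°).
cos(252°) = -0.309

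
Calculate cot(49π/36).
cot(49π/36) = 0.4663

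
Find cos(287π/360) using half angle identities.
cos(287π/360) = -√((1 + cos 287π/180)/2) = -0.8039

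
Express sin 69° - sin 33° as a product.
sin 69° - sin 33° = 2 cos(51°) sin(18°)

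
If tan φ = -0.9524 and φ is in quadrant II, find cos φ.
cos φ = -0.7241 (using tan²φ + 1 = sec²φ)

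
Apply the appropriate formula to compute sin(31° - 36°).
sin(31° - 36°) = sin 31° cos 36° - cos 31° sin 36° = -0.08716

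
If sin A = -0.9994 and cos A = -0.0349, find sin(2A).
sin(2A) = 2 sin A cos A = 0.06976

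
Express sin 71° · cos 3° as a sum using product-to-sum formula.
sin 71° cos 3° = (1/2)[sin(71°+3°) + sin(71°-3°)]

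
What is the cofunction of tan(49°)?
tan(49°) = cot(90° - 49°) = cot(41°)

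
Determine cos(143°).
cos(143°) = -0.7986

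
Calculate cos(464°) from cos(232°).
cos(464°) = cos²232° - sin²232° = -0.2419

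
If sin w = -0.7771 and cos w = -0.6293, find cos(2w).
cos(2w) = cos²w - sin²w = -0.2079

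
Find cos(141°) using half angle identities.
cos(141°) = -√((1 + cos 282°)/2) = -0.7771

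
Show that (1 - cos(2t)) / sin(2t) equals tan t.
LHS = 2sin²t / (2 sin t cos t) = sin t/cos t = tan t = RHS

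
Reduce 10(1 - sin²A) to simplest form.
10(1 - sin²A) = 10(cos²A) (using Pythagorean identity)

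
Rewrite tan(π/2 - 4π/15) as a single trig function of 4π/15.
tan(π/2 - 4π/15) = cot(4π/15)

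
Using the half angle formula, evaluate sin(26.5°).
sin(26.5°) = √((1 - cos 53°)/2) = 0.4462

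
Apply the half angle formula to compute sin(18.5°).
sin(18.5°) = √((1 - cos 37°)/2) = 0.3173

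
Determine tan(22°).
tan(22°) = 0.404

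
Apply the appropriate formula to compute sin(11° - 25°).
sin(11° - 25°) = sin 11° cos 25° - cos 11° sin 25° = -0.2419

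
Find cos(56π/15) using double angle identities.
cos(56π/15) = cos²28π/15 - sin²28π/15 = 0.6691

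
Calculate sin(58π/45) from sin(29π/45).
sin(58π/45) = 2 sin 29π/45 cos 29π/45 = -0.788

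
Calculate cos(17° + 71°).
cos(17° + 71°) = cos 17° cos 71° - sin 17° sin 71° = 0.0349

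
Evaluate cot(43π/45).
cot(43π/45) = -7.115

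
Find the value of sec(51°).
sec(51°) = 1.589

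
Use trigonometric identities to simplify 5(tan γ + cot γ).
5(tan γ + cot γ) = 5(sec γ csc γ) (using Quotient identities)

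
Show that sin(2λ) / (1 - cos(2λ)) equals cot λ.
LHS = 2 sin λ cos λ / (2sin²λ) = cos λ/sin λ = cot λ = RHS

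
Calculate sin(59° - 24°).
sin(59° - 24°) = sin 59° cos 24° - cos 59° sin 24° = 0.5736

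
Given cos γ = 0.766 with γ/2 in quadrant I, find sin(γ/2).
sin(γ/2) = ±√((1 - cos γ)/2); positive since γ/2 ∈ QI, so sin(γ/2) = 0.3421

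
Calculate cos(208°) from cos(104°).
cos(208°) = 1 - 2sin²104° = -0.8829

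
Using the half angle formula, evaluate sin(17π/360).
sin(17π/360) = √((1 - cos 17π/180)/2) = 0.1478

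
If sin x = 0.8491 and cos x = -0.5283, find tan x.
tan x = sin x / cos x = -1.607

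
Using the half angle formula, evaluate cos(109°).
cos(109°) = -√((1 + cos 218°)/2) = -0.3256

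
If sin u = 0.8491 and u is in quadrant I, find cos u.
cos u = 0.5282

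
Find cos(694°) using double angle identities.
cos(694°) = cos²347° - sin²347° = 0.8988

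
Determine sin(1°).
sin(1°) = 0.01745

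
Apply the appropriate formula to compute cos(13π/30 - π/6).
cos(13π/30 - π/6) = cos 13π/30 cos π/6 + sin 13π/30 sin π/6 = 0.6691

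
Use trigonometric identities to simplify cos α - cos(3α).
cos α - cos(3α) = 2 sin(2α) sin α (using Sum-to-product)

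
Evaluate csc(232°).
csc(232°) = -1.269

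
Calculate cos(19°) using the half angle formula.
cos(19°) = √((1 + cos 38°)/2) = 0.9455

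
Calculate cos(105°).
cos(105°) = -(√6-√2)/4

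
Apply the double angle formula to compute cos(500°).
cos(500°) = cos²250° - sin²250° = -0.766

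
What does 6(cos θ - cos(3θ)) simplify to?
6(cos θ - cos(3θ)) = 6(2 sin(2θ) sin θ) (using Sum-to-product)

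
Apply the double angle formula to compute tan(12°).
tan(12°) = 2 tan 6° / (1 - tan²6°) = 0.2126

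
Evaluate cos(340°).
cos(340°) = 0.9397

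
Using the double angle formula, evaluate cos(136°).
cos(136°) = 2cos²68° - 1 = -0.7193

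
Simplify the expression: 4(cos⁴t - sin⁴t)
4(cos⁴t - sin⁴t) = 4(cos(2t)) (using Factoring + double angle)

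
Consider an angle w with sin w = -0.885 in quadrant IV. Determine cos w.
cos w = √(1 - sin²w) = 0.4656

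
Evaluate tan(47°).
tan(47°) = 1.072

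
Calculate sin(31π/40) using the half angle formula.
sin(31π/40) = √((1 - cos 31π/20)/2) = 0.6494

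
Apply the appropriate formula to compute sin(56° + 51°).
sin(56° + 51°) = sin 56° cos 51° + cos 56° sin 51° = 0.9563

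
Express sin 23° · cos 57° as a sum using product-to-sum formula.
sin 23° cos 57° = (1/2)[sin(23°+57°) + sin(23°-57°)]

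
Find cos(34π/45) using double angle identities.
cos(34π/45) = cos²17π/45 - sin²17π/45 = -0.7193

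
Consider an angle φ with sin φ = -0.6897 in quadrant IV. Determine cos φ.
cos φ = √(1 - sin²φ) = 0.7241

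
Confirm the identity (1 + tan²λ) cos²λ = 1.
LHS = sec²λ · cos²λ = (1/cos²λ) · cos²λ = 1 = RHS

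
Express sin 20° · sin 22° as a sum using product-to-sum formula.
sin 20° sin 22° = (1/2)[cos(20°-22°) - cos(20°+22°)]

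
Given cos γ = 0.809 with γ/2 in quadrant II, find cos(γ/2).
cos(γ/2) = ±√((1 + cos γ)/2); negative since γ/2 ∈ QII, so cos(γ/2) = -0.9511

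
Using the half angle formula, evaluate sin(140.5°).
sin(140.5°) = √((1 - cos 281°)/2) = 0.6361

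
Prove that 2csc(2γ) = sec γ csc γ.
LHS = 2/sin(2γ) = 2/(2 sin γ cos γ) = 1/(sin γ cos γ) = (1/cos γ)(1/sin γ) = sec γ csc γ = RHS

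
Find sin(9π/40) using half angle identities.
sin(9π/40) = √((1 - cos 9π/20)/2) = 0.6494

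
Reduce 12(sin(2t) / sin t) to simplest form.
12(sin(2t) / sin t) = 12(2 cos t) (using Double angle)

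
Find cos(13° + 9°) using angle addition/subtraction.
cos(13° + 9°) = cos 13° cos 9° - sin 13° sin 9° = 0.9272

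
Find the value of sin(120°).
sin(120°) = √3/2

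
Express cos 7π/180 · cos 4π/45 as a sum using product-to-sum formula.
cos 7π/180 cos 4π/45 = (1/2)[cos(7π/180-4π/45) + cos(7π/180+4π/45)]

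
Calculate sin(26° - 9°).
sin(26° - 9°) = sin 26° cos 9° - cos 26° sin 9° = 0.2924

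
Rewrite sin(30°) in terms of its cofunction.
sin(30°) = cos(90° - 30°) = cos(60°)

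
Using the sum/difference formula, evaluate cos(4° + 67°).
cos(4° + 67°) = cos 4° cos 67° - sin 4° sin 67° = 0.3256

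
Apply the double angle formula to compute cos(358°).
cos(358°) = cos²179° - sin²179° = 0.9994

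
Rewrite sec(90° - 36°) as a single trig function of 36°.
sec(90° - 36°) = csc(36°)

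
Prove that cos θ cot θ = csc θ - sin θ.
RHS = 1/sin θ - sin θ = (1 - sin²θ)/sin θ = cos²θ/sin θ = cos θ · (cos θ/sin θ) = cos θ cot θ = LHS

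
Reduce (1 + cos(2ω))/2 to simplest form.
(1 + cos(2ω))/2 = cos²ω (using Power reduction)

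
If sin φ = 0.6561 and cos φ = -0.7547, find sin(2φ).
sin(2φ) = 2 sin φ cos φ = -0.9903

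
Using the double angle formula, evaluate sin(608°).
sin(608°) = 2 sin 304° cos 304° = -0.9272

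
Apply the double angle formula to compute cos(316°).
cos(316°) = cos²158° - sin²158° = 0.7193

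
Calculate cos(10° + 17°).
cos(10° + 17°) = cos 10° cos 17° - sin 10° sin 17° = 0.891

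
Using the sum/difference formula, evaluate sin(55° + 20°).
sin(55° + 20°) = sin 55° cos 20° + cos 55° sin 20° = (√6+√2)/4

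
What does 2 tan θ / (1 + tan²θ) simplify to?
2 tan θ / (1 + tan²θ) = sin(2θ) (using Double angle)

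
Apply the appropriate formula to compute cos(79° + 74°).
cos(79° + 74°) = cos 79° cos 74° - sin 79° sin 74° = -0.891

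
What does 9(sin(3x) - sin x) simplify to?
9(sin(3x) - sin x) = 9(2 cos(2x) sin x) (using Sum-to-product)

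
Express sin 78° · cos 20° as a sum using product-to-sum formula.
sin 78° cos 20° = (1/2)[sin(78°+20°) + sin(78°-20°)]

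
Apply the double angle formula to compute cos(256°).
cos(256°) = cos²128° - sin²128° = -0.2419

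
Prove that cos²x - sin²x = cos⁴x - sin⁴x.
RHS = (cos²x - sin²x)(cos²x + sin²x) = (cos²x - sin²x) · 1 = cos²x - sin²x = LHS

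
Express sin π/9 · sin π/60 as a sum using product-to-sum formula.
sin π/9 sin π/60 = (1/2)[cos(π/9-π/60) - cos(π/9+π/60)]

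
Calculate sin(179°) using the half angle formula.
sin(179°) = √((1 - cos 358°)/2) = 0.01745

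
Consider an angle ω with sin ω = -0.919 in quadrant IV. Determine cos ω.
cos ω = √(1 - sin²ω) = 0.3943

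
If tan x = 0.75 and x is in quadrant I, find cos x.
cos x = 0.8 (using tan²x + 1 = sec²x)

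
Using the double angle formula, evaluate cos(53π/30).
cos(53π/30) = cos²53π/60 - sin²53π/60 = 0.7431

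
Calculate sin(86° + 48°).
sin(86° + 48°) = sin 86° cos 48° + cos 86° sin 48° = 0.7193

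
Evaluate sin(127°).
sin(127°) = 0.7986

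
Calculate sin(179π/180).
sin(179π/180) = 0.01745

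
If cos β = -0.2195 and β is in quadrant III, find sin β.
sin β = -0.9756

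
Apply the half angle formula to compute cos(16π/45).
cos(16π/45) = √((1 + cos 32π/45)/2) = 0.4384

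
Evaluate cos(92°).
cos(92°) = -0.0349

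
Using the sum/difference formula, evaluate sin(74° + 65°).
sin(74° + 65°) = sin 74° cos 65° + cos 74° sin 65° = 0.6561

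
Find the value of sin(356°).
sin(356°) = -0.06976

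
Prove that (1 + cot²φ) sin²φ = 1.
LHS = csc²φ · sin²φ = (1/sin²φ) · sin²φ = 1 = RHS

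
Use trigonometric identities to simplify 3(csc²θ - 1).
3(csc²θ - 1) = 3(cot²θ) (using Pythagorean identity)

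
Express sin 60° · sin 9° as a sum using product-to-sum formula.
sin 60° sin 9° = (1/2)[cos(60°-9°) - cos(60°+9°)]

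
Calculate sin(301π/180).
sin(301π/180) = -0.8572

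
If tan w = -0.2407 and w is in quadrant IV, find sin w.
sin w = -0.234 (using tan²w + 1 = sec²w)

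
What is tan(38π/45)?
tan(38π/45) = -0.5317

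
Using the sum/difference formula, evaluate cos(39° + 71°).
cos(39° + 71°) = cos 39° cos 71° - sin 39° sin 71° = -0.342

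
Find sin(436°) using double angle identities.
sin(436°) = 2 sin 218° cos 218° = 0.9703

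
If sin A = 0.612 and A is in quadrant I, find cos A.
cos A = 0.7909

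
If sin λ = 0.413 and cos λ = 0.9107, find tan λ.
tan λ = sin λ / cos λ = 0.4535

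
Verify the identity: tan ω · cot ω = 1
LHS = (sin ω/cos ω) · (cos ω/sin ω) = 1 = RHS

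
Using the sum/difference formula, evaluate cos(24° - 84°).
cos(24° - 84°) = cos 24° cos 84° + sin 24° sin 84° = 1/2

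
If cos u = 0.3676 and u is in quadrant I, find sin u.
sin u = 0.93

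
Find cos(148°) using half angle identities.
cos(148°) = -√((1 + cos 296°)/2) = -0.848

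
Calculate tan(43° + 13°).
tan(43° + 13°) = (tan 43° + tan 13°)/(1 - tan 43° tan 13°) = 1.483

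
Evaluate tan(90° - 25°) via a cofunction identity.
tan(90° - 25°) = cot(25°) = 2.145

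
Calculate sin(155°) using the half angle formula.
sin(155°) = √((1 - cos 310°)/2) = 0.4226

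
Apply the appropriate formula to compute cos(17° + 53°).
cos(17° + 53°) = cos 17° cos 53° - sin 17° sin 53° = 0.342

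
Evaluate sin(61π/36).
sin(61π/36) = -0.8192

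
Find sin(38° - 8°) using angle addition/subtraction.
sin(38° - 8°) = sin 38° cos 8° - cos 38° sin 8° = 1/2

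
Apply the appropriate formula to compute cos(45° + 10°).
cos(45° + 10°) = cos 45° cos 10° - sin 45° sin 10° = 0.5736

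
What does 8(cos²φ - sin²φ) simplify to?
8(cos²φ - sin²φ) = 8(cos(2φ)) (using Double angle)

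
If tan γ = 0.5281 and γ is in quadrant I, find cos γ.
cos γ = 0.8843 (using tan²γ + 1 = sec²γ)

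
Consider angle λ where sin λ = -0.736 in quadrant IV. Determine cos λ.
cos λ = √(1 - sin²λ) = 0.677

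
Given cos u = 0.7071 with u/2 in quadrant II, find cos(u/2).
cos(u/2) = ±√((1 + cos u)/2); negative since u/2 ∈ QII, so cos(u/2) = -0.9239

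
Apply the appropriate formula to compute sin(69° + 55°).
sin(69° + 55°) = sin 69° cos 55° + cos 69° sin 55° = 0.829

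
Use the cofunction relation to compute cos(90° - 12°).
cos(90° - 12°) = sin(12°) = 0.2079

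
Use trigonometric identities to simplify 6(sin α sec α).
6(sin α sec α) = 6(tan α) (using Reciprocal + quotient)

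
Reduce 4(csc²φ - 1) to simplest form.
4(csc²φ - 1) = 4(cot²φ) (using Pythagorean identity)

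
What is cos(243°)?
cos(243°) = -0.454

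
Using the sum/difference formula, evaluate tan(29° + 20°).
tan(29° + 20°) = (tan 29° + tan 20°)/(1 - tan 29° tan 20°) = 1.15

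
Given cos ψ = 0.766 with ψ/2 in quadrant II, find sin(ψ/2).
sin(ψ/2) = ±√((1 - cos ψ)/2); positive since ψ/2 ∈ QII, so sin(ψ/2) = 0.3421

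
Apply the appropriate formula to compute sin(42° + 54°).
sin(42° + 54°) = sin 42° cos 54° + cos 42° sin 54° = 0.9945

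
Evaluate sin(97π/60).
sin(97π/60) = -0.9336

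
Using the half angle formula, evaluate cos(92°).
cos(92°) = -√((1 + cos 184°)/2) = -0.0349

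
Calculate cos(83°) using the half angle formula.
cos(83°) = √((1 + cos 166°)/2) = 0.1219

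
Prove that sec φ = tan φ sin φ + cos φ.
RHS = sin²φ/cos φ + cos φ = (sin²φ + cos²φ)/cos φ = 1/cos φ = sec φ = LHS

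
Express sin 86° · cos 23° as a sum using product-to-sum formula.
sin 86° cos 23° = (1/2)[sin(86°+23°) + sin(86°-23°)]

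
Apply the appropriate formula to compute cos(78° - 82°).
cos(78° - 82°) = cos 78° cos 82° + sin 78° sin 82° = 0.9976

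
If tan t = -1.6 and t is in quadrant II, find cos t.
cos t = -0.53 (using tan²t + 1 = sec²t)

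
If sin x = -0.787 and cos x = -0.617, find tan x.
tan x = sin x / cos x = 1.276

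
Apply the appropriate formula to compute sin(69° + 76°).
sin(69° + 76°) = sin 69° cos 76° + cos 69° sin 76° = 0.5736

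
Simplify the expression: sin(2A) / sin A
sin(2A) / sin A = 2 cos A (using Double angle)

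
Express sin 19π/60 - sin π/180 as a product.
sin 19π/60 - sin π/180 = 2 cos(29π/180) sin(7π/45)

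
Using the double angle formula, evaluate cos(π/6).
cos(π/6) = 2cos²π/12 - 1 = √3/2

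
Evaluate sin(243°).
sin(243°) = -0.891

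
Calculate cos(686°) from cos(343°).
cos(686°) = 2cos²343° - 1 = 0.829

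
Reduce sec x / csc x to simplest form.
sec x / csc x = tan x (using Reciprocal identities)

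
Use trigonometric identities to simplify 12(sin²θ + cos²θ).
12(sin²θ + cos²θ) = 12 (using Pythagorean identity)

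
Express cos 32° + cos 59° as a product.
cos 32° + cos 59° = 2 cos(45.5°) cos(-13.5°)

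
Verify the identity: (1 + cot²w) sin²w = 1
LHS = csc²w · sin²w = (1/sin²w) · sin²w = 1 = RHS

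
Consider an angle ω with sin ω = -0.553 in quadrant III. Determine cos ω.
cos ω = ±√(1 - sin²ω) = -0.8332 (negative in QIII)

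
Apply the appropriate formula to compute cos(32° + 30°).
cos(32° + 30°) = cos 32° cos 30° - sin 32° sin 30° = 0.4695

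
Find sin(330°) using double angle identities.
sin(330°) = 2 sin 165° cos 165° = -1/2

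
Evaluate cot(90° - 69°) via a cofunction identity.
cot(90° - 69°) = tan(69°) = 2.605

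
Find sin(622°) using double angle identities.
sin(622°) = 2 sin 311° cos 311° = -0.9903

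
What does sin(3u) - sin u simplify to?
sin(3u) - sin u = 2 cos(2u) sin u (using Sum-to-product)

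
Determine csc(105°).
csc(105°) = 1.035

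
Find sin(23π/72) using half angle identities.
sin(23π/72) = √((1 - cos 23π/36)/2) = 0.8434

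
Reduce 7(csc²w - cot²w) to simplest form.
7(csc²w - cot²w) = 7 (using Pythagorean identity)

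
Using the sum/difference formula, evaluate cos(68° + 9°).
cos(68° + 9°) = cos 68° cos 9° - sin 68° sin 9° = 0.225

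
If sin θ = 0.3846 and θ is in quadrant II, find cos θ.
cos θ = -0.9231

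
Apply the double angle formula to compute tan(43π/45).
tan(43π/45) = 2 tan 43π/90 / (1 - tan²43π/90) = -0.1405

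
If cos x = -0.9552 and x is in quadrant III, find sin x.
sin x = -0.296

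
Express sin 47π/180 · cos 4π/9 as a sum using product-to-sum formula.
sin 47π/180 cos 4π/9 = (1/2)[sin(47π/180+4π/9) + sin(47π/180-4π/9)]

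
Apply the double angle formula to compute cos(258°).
cos(258°) = cos²129° - sin²129° = -0.2079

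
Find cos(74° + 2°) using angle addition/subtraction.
cos(74° + 2°) = cos 74° cos 2° - sin 74° sin 2° = 0.2419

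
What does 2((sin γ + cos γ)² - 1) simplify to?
2((sin γ + cos γ)² - 1) = 2(sin(2γ)) (using Pythagorean + double angle)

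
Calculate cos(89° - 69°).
cos(89° - 69°) = cos 89° cos 69° + sin 89° sin 69° = 0.9397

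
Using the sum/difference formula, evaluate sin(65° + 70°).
sin(65° + 70°) = sin 65° cos 70° + cos 65° sin 70° = √2/2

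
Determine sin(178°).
sin(178°) = 0.0349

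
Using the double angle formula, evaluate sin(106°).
sin(106°) = 2 sin 53° cos 53° = 0.9613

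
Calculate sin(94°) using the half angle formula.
sin(94°) = √((1 - cos 188°)/2) = 0.9976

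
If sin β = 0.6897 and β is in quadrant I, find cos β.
cos β = 0.7241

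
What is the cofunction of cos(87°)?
cos(87°) = sin(90° - 87°) = sin(3°)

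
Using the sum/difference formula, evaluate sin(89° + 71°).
sin(89° + 71°) = sin 89° cos 71° + cos 89° sin 71° = 0.342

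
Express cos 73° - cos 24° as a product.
cos 73° - cos 24° = -2 sin(48.5°) sin(24.5°)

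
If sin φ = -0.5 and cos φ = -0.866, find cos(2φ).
cos(2φ) = cos²φ - sin²φ = 0.5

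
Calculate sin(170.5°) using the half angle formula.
sin(170.5°) = √((1 - cos 341°)/2) = 0.165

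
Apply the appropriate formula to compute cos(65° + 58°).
cos(65° + 58°) = cos 65° cos 58° - sin 65° sin 58° = -0.5446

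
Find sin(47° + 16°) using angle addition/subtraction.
sin(47° + 16°) = sin 47° cos 16° + cos 47° sin 16° = 0.891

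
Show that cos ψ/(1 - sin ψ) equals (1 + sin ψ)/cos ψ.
RHS = (1 + sin ψ)(1 - sin ψ) / (cos ψ(1 - sin ψ)) = (1 - sin²ψ) / (cos ψ(1 - sin ψ)) = cos²ψ / (cos ψ(1 - sin ψ)) = cos ψ/(1 - sin ψ) = LHS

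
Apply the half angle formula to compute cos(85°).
cos(85°) = √((1 + cos 170°)/2) = 0.08716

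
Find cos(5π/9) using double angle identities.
cos(5π/9) = cos²5π/18 - sin²5π/18 = -0.1736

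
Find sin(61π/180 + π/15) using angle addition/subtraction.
sin(61π/180 + π/15) = sin 61π/180 cos π/15 + cos 61π/180 sin π/15 = 0.9563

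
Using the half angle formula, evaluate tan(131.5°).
tan(131.5°) = sin 263° / (1 + cos 263°) = -1.13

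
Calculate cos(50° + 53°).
cos(50° + 53°) = cos 50° cos 53° - sin 50° sin 53° = -0.225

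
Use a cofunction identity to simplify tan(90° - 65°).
tan(90° - 65°) = cot(65°)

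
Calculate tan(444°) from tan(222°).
tan(444°) = 2 tan 222° / (1 - tan²222°) = 9.514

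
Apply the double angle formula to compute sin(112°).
sin(112°) = 2 sin 56° cos 56° = 0.9272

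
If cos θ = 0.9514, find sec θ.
sec θ = 1/cos θ = 1.051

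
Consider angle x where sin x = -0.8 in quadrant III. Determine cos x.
cos x = ±√(1 - sin²x) = -0.6 (negative in QIII)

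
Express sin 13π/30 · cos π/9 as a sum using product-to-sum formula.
sin 13π/30 cos π/9 = (1/2)[sin(13π/30+π/9) + sin(13π/30-π/9)]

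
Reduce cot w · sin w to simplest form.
cot w · sin w = cos w (using Quotient identity)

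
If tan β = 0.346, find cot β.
cot β = 1/tan β = 2.89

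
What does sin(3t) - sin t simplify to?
sin(3t) - sin t = 2 cos(2t) sin t (using Sum-to-product)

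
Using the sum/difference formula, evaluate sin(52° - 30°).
sin(52° - 30°) = sin 52° cos 30° - cos 52° sin 30° = 0.3746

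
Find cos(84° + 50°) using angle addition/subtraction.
cos(84° + 50°) = cos 84° cos 50° - sin 84° sin 50° = -0.6947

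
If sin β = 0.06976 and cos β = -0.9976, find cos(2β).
cos(2β) = cos²β - sin²β = 0.9903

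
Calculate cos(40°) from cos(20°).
cos(40°) = cos²20° - sin²20° = 0.766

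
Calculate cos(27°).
cos(27°) = 0.891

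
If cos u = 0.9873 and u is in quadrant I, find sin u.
sin u = 0.1589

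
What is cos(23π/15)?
cos(23π/15) = 0.1045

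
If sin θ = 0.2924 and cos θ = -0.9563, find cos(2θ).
cos(2θ) = cos²θ - sin²θ = 0.829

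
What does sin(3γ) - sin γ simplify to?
sin(3γ) - sin γ = 2 cos(2γ) sin γ (using Sum-to-product)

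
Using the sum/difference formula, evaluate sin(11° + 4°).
sin(11° + 4°) = sin 11° cos 4° + cos 11° sin 4° = (√6-√2)/4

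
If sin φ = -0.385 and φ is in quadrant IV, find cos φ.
cos φ = 0.9229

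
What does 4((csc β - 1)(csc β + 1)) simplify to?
4((csc β - 1)(csc β + 1)) = 4(cot²β) (using Diff. of squares)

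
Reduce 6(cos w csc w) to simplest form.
6(cos w csc w) = 6(cot w) (using Reciprocal + quotient)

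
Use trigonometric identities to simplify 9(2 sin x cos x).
9(2 sin x cos x) = 9(sin(2x)) (using Double angle)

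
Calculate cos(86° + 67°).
cos(86° + 67°) = cos 86° cos 67° - sin 86° sin 67° = -0.891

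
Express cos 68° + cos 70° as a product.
cos 68° + cos 70° = 2 cos(69°) cos(-1°)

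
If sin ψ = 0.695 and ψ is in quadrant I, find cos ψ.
cos ψ = 0.719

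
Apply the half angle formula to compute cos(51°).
cos(51°) = √((1 + cos 102°)/2) = 0.6293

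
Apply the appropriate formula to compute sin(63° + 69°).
sin(63° + 69°) = sin 63° cos 69° + cos 63° sin 69° = 0.7431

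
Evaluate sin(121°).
sin(121°) = 0.8572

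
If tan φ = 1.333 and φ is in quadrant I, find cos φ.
cos φ = 0.6001 (using tan²φ + 1 = sec²φ)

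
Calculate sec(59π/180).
sec(59π/180) = 1.942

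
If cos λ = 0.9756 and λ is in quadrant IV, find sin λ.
sin λ = -0.2196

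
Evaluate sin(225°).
sin(225°) = -√2/2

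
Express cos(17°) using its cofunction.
cos(17°) = sin(90° - 17°) = sin(73°)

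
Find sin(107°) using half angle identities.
sin(107°) = √((1 - cos 214°)/2) = 0.9563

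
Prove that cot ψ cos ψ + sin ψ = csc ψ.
LHS = cos²ψ/sin ψ + sin ψ = (cos²ψ + sin²ψ)/sin ψ = 1/sin ψ = csc ψ = RHS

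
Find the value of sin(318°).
sin(318°) = -0.6691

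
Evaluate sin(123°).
sin(123°) = 0.8387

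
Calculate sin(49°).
sin(49°) = 0.7547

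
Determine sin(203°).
sin(203°) = -0.3907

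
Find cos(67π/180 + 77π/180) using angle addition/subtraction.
cos(67π/180 + 77π/180) = cos 67π/180 cos 77π/180 - sin 67π/180 sin 77π/180 = -0.809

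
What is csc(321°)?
csc(321°) = -1.589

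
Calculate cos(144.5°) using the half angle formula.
cos(144.5°) = -√((1 + cos 289°)/2) = -0.8141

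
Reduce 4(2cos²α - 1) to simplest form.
4(2cos²α - 1) = 4(cos(2α)) (using Double angle)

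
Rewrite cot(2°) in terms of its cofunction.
cot(2°) = tan(90° - 2°) = tan(88°)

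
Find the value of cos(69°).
cos(69°) = 0.3584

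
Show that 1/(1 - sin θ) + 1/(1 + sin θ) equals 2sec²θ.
LHS = [(1 + sin θ) + (1 - sin θ)] / [(1 - sin θ)(1 + sin θ)] = 2/(1 - sin²θ) = 2/cos²θ = 2sec²θ = RHS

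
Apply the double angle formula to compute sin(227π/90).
sin(227π/90) = 2 sin 227π/180 cos 227π/180 = 0.9976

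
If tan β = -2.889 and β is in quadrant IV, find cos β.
cos β = 0.3271 (using tan²β + 1 = sec²β)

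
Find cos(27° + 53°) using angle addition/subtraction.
cos(27° + 53°) = cos 27° cos 53° - sin 27° sin 53° = 0.1736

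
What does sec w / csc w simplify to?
sec w / csc w = tan w (using Reciprocal identities)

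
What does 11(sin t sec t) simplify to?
11(sin t sec t) = 11(tan t) (using Reciprocal + quotient)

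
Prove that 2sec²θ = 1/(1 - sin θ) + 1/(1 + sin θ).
RHS = [(1 + sin θ) + (1 - sin θ)] / [(1 - sin θ)(1 + sin θ)] = 2/(1 - sin²θ) = 2/cos²θ = 2sec²θ = LHS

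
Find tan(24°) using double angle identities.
tan(24°) = 2 tan 12° / (1 - tan²12°) = 0.4452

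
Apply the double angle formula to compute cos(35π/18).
cos(35π/18) = cos²35π/36 - sin²35π/36 = 0.9848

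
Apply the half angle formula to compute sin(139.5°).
sin(139.5°) = √((1 - cos 279°)/2) = 0.6494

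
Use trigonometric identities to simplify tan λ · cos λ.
tan λ · cos λ = sin λ (using Quotient identity)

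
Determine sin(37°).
sin(37°) = 0.6018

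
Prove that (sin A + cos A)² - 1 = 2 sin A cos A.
LHS = sin²A + 2 sin A cos A + cos²A - 1 = (sin²A + cos²A) + 2 sin A cos A - 1 = 1 + 2 sin A cos A - 1 = 2 sin A cos A = RHS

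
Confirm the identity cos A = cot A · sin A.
RHS = (cos A/sin A) · sin A = cos A = LHS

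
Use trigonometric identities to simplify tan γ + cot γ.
tan γ + cot γ = sec γ csc γ (using Quotient identities)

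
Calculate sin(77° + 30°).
sin(77° + 30°) = sin 77° cos 30° + cos 77° sin 30° = 0.9563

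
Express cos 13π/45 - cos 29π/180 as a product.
cos 13π/45 - cos 29π/180 = -2 sin(9π/40) sin(23π/360)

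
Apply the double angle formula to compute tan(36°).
tan(36°) = 2 tan 18° / (1 - tan²18°) = 0.7265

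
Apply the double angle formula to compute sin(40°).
sin(40°) = 2 sin 20° cos 20° = 0.6428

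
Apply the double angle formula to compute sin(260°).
sin(260°) = 2 sin 130° cos 130° = -0.9848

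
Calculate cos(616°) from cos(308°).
cos(616°) = cos²308° - sin²308° = -0.2419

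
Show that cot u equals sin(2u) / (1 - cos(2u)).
RHS = 2 sin u cos u / (2sin²u) = cos u/sin u = cot u = LHS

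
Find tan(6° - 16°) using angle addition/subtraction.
tan(6° - 16°) = (tan 6° - tan 16°)/(1 + tan 6° tan 16°) = -0.1763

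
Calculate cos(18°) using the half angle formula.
cos(18°) = √((1 + cos 36°)/2) = 0.9511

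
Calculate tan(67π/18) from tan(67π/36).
tan(67π/18) = 2 tan 67π/36 / (1 - tan²67π/36) = -1.192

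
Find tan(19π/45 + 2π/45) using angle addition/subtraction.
tan(19π/45 + 2π/45) = (tan 19π/45 + tan 2π/45)/(1 - tan 19π/45 tan 2π/45) = 9.514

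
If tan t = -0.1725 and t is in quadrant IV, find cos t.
cos t = 0.9854 (using tan²t + 1 = sec²t)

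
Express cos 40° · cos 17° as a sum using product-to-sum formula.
cos 40° cos 17° = (1/2)[cos(40°-17°) + cos(40°+17°)]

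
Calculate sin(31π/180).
sin(31π/180) = 0.515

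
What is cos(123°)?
cos(123°) = -0.5446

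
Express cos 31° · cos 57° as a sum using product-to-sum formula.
cos 31° cos 57° = (1/2)[cos(31°-57°) + cos(31°+57°)]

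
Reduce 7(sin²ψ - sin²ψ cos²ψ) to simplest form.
7(sin²ψ - sin²ψ cos²ψ) = 7(sin⁴ψ) (using Factoring)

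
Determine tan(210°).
tan(210°) = √3/3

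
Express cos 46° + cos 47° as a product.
cos 46° + cos 47° = 2 cos(46.5°) cos(-0.5°)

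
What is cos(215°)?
cos(215°) = -0.8192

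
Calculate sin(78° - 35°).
sin(78° - 35°) = sin 78° cos 35° - cos 78° sin 35° = 0.682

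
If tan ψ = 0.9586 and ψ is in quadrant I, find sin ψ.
sin ψ = 0.692 (using tan²ψ + 1 = sec²ψ)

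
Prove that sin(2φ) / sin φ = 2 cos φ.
LHS = 2 sin φ cos φ / sin φ = 2 cos φ = RHS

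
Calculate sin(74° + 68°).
sin(74° + 68°) = sin 74° cos 68° + cos 74° sin 68° = 0.6157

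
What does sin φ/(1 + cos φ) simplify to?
sin φ/(1 + cos φ) = tan(φ/2) (using Half angle)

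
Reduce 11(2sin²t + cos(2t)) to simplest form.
11(2sin²t + cos(2t)) = 11 (using Double angle)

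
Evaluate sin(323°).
sin(323°) = -0.6018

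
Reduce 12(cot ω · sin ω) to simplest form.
12(cot ω · sin ω) = 12(cos ω) (using Quotient identity)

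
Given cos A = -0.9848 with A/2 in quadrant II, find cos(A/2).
cos(A/2) = ±√((1 + cos A)/2); negative since A/2 ∈ QII, so cos(A/2) = -0.08718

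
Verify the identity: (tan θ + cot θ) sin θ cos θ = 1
LHS = (sin θ/cos θ + cos θ/sin θ) sin θ cos θ = ((sin²θ + cos²θ)/(sin θ cos θ)) · sin θ cos θ = sin²θ + cos²θ = 1 = RHS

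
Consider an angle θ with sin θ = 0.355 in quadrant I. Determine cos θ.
cos θ = √(1 - sin²θ) = 0.9349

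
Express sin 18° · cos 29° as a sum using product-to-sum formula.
sin 18° cos 29° = (1/2)[sin(18°+29°) + sin(18°-29°)]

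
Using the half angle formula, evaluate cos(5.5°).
cos(5.5°) = √((1 + cos 11°)/2) = 0.9954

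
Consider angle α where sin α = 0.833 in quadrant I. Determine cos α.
cos α = √(1 - sin²α) = 0.5533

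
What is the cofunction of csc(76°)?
csc(76°) = sec(90° - 76°) = sec(14°)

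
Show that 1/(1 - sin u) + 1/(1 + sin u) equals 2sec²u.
LHS = [(1 + sin u) + (1 - sin u)] / [(1 - sin u)(1 + sin u)] = 2/(1 - sin²u) = 2/cos²u = 2sec²u = RHS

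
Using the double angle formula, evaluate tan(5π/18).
tan(5π/18) = 2 tan 5π/36 / (1 - tan²5π/36) = 1.192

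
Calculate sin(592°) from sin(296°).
sin(592°) = 2 sin 296° cos 296° = -0.788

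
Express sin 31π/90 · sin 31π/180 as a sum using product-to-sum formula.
sin 31π/90 sin 31π/180 = (1/2)[cos(31π/90-31π/180) - cos(31π/90+31π/180)]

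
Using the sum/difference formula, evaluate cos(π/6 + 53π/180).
cos(π/6 + 53π/180) = cos π/6 cos 53π/180 - sin π/6 sin 53π/180 = 0.1219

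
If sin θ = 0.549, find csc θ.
csc θ = 1/sin θ = 1.821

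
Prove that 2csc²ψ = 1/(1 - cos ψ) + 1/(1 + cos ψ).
RHS = [(1 + cos ψ) + (1 - cos ψ)] / [(1 - cos ψ)(1 + cos ψ)] = 2/(1 - cos²ψ) = 2/sin²ψ = 2csc²ψ = LHS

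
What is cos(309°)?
cos(309°) = 0.6293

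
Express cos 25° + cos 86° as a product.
cos 25° + cos 86° = 2 cos(55.5°) cos(-30.5°)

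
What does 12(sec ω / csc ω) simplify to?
12(sec ω / csc ω) = 12(tan ω) (using Reciprocal identities)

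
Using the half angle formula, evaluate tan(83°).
tan(83°) = sin 166° / (1 + cos 166°) = 8.144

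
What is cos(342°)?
cos(342°) = 0.9511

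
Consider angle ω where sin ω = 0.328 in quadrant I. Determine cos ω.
cos ω = √(1 - sin²ω) = 0.9447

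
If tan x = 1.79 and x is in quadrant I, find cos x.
cos x = 0.4877 (using tan²x + 1 = sec²x)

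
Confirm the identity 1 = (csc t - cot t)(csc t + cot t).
RHS = csc²t - cot²t = (1 + cot²t) - cot²t = 1 = LHS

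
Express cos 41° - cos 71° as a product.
cos 41° - cos 71° = -2 sin(56°) sin(-15°)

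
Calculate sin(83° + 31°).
sin(83° + 31°) = sin 83° cos 31° + cos 83° sin 31° = 0.9135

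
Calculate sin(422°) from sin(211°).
sin(422°) = 2 sin 211° cos 211° = 0.8829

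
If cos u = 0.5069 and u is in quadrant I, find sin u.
sin u = 0.862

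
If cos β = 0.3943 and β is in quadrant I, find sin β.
sin β = 0.919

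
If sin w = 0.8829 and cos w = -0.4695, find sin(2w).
sin(2w) = 2 sin w cos w = -0.829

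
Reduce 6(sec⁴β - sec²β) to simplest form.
6(sec⁴β - sec²β) = 6(tan⁴β + tan²β) (using Pythagorean)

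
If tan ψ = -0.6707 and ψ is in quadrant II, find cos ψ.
cos ψ = -0.8305 (using tan²ψ + 1 = sec²ψ)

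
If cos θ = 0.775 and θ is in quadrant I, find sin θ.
sin θ = 0.632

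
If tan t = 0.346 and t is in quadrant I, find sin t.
sin t = 0.327 (using tan²t + 1 = sec²t)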